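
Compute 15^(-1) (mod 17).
15^(-1) ≡ 8 (mod 17). Verification: 15 × 8 = 120 ≡ 1 (mod 17)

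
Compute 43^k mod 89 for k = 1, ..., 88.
g^1, g^2, ..., g^{88} mod 89: {43, 69, 30, 44, 23, 10, 74, 67, 33, 84, 52, 11, 28, 47, 63, 39, 75, 21, 13, 25, 7, 34, 38, 32, 41, 72, 70, 73, 24, 53, 54, 8, 77, 18, 62, 85, 6, 80, 58, 2, 86, 49, 60, 88, 46, 20, 59, 45, 66, 79, 15, 22, 56, 5, 37, 78, 61, 42, 26, 50, 14, 68, 76, 64, 82, 55, 51, 57, 48, 17, 19, 16, 65, 36, 35, 81, 12, 71, 27, 4, 83, 9, 31, 87, 3, 40, 29, 1}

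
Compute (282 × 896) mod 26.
4

(282 × 896) = 252672
252672 mod 26 = 4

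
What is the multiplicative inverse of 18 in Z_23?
18^(-1) ≡ 9 (mod 23). Verification: 18 × 9 = 162 ≡ 1 (mod 23)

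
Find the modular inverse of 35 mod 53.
35^(-1) ≡ 50 (mod 53). Verification: 35 × 50 = 1750 ≡ 1 (mod 53)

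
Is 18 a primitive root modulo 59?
p - 1 = 58 has prime divisors 2, 29. Check 18^(58/q) mod 59 for each: 18^(58/2) = 18^29 ≡ 58, 18^(58/29) = 18^2 ≡ 29 (mod 59). None of these is 1, so 18 has order 58 = φ(59), so it is a primitive root mod 59.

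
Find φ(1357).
1276

Prime factorization: 1357 = 23 × 59
Using the formula φ(n) = n × Π(1 - 1/p) for each prime factor p:
φ(1357) = 1357 × (1 - 1/23) × (1 - 1/59)
φ(1357) = 1276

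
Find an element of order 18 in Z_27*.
2 has order 18 mod 27 since 2^{18} ≡ 1 (mod 27) and no smaller power works.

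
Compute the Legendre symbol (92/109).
(92/109) = 92^{54} mod 109 = -1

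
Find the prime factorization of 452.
2^2 × 113

Divide by primes starting from smallest:
452 ÷ 2 = 226
226 ÷ 2 = 113
113 ÷ 113 = 1

452 = 2^2 × 113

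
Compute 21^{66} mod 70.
21

Using successive squaring:
Binary expansion of 66: 1000010
Powers of 21 mod 70 (each is the square of the previous):
  21^1 ≡ 21 (mod 70)
  21^2 ≡ 21² = 441 ≡ 21 (mod 70)
  21^4 ≡ 21² = 441 ≡ 21 (mod 70)
  21^8 ≡ 21² = 441 ≡ 21 (mod 70)
  21^16 ≡ 21² = 441 ≡ 21 (mod 70)
  21^32 ≡ 21² = 441 ≡ 21 (mod 70)
  21^64 ≡ 21² = 441 ≡ 21 (mod 70)
66 = 64 + 2, so 21^66 = 21^64 × 21^2 ≡ 21 × 21 (mod 70)
Multiplying step by step:
  21 × 21 = 441 ≡ 21 (mod 70)
Result: 21^66 ≡ 21 (mod 70)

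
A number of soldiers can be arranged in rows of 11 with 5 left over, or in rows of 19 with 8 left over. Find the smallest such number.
M = 11 × 19 = 209. M₁ = 19, y₁ ≡ 7 (mod 11). M₂ = 11, y₂ ≡ 7 (mod 19). t = 5×19×7 + 8×11×7 ≡ 27 (mod 209). The smallest positive such number is 27.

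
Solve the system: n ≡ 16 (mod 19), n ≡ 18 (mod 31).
M = 19 × 31 = 589. M₁ = 31, y₁ ≡ 8 (mod 19). M₂ = 19, y₂ ≡ 18 (mod 31). n = 16×31×8 + 18×19×18 ≡ 111 (mod 589)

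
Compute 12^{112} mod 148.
16

Using successive squaring:
Binary expansion of 112: 1110000
Powers of 12 mod 148 (each is the square of the previous):
  12^1 ≡ 12 (mod 148)
  12^2 ≡ 12² = 144 ≡ 144 (mod 148)
  12^4 ≡ 144² = 20736 ≡ 16 (mod 148)
  12^8 ≡ 16² = 256 ≡ 108 (mod 148)
  12^16 ≡ 108² = 11664 ≡ 120 (mod 148)
  12^32 ≡ 120² = 14400 ≡ 44 (mod 148)
  12^64 ≡ 44² = 1936 ≡ 12 (mod 148)
112 = 64 + 32 + 16, so 12^112 = 12^64 × 12^32 × 12^16 ≡ 12 × 44 × 120 (mod 148)
Multiplying step by step:
  12 × 44 = 528 ≡ 84 (mod 148)
  84 × 120 = 10080 ≡ 16 (mod 148)
Result: 12^112 ≡ 16 (mod 148)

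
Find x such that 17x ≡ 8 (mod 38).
34

Since gcd(17, 38) = 1 divides 8, a solution exists.
Multiply both sides by the inverse of 17 mod 38:
  17^(-1) mod 38 = 9
  x ≡ 9 × 8 ≡ 72 ≡ 34 (mod 38)
Verification: 17 × 34 = 578 = 15 × 38 + 8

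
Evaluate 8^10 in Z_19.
10 = 8 + 2 (binary 1010). Repeated squaring mod 19: 8^1 ≡ 8; 8^2 ≡ 8² = 64 ≡ 7; 8^4 ≡ 7² = 49 ≡ 11; 8^8 ≡ 11² = 121 ≡ 7. Multiply: 8^10 = 8^8 × 8^2 ≡ 7 × 7 (mod 19): 7 × 7 = 49 ≡ 11. So 8^10 ≡ 11 (mod 19).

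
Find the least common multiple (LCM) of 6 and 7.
42

First find GCD(6, 7) using the Euclidean algorithm:
6 = 0 × 7 + 6
7 = 1 × 6 + 1
6 = 6 × 1 + 0
GCD(6, 7) = 1

LCM formula: LCM(a, b) = (a × b) / GCD(a, b)
LCM(6, 7) = (6 × 7) / 1
LCM(6, 7) = 42 / 1
LCM(6, 7) = 42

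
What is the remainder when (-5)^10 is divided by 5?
(-5) ≡ 0 (mod 5). 10 = 8 + 2 (binary 1010). Repeated squaring mod 5: 0^1 ≡ 0; 0^2 ≡ 0² = 0 ≡ 0; 0^4 ≡ 0² = 0 ≡ 0; 0^8 ≡ 0² = 0 ≡ 0. Multiply: (-5)^10 ≡ 0^8 × 0^2 ≡ 0 × 0 (mod 5): 0 × 0 = 0 ≡ 0. So (-5)^10 ≡ 0 (mod 5).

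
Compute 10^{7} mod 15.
10

Using successive squaring:
Binary expansion of 7: 111
Powers of 10 mod 15 (each is the square of the previous):
  10^1 ≡ 10 (mod 15)
  10^2 ≡ 10² = 100 ≡ 10 (mod 15)
  10^4 ≡ 10² = 100 ≡ 10 (mod 15)
7 = 4 + 2 + 1, so 10^7 = 10^4 × 10^2 × 10^1 ≡ 10 × 10 × 10 (mod 15)
Multiplying step by step:
  10 × 10 = 100 ≡ 10 (mod 15)
  10 × 10 = 100 ≡ 10 (mod 15)
Result: 10^7 ≡ 10 (mod 15)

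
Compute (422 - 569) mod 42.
21

(422 - 569) = -147
-147 mod 42 = 21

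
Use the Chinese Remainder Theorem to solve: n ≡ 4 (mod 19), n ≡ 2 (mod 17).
308

Using the Chinese Remainder Theorem:
M = product of moduli = 323
For equation 1: M_1 = 17, 17 ≡ 17 (mod 19), inverse of 17 mod 19 is 9 (check: 17 × 9 = 153 ≡ 1 (mod 19))
For equation 2: M_2 = 19, 19 ≡ 2 (mod 17), inverse of 19 mod 17 is 9 (check: 2 × 9 = 18 ≡ 1 (mod 17))
Combine: n ≡ Σ r_i×M_i×(M_i⁻¹ mod m_i) = 4×17×9 + 2×19×9 = 612 + 342 = 954
954 mod 323 = 308
n ≡ 308 (mod 323)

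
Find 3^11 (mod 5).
Using Fermat: 3^{4} ≡ 1 (mod 5). 11 ≡ 3 (mod 4). So 3^{11} ≡ 3^{3} ≡ 2 (mod 5)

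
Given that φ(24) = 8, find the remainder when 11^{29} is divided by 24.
By Euler: 11^{8} ≡ 1 (mod 24) since gcd(11, 24) = 1. 29 = 3×8 + 5. So 11^{29} ≡ 11^{5} ≡ 11 (mod 24)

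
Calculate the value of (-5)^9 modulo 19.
(-5) ≡ 14 (mod 19). 9 = 8 + 1 (binary 1001). Repeated squaring mod 19: 14^1 ≡ 14; 14^2 ≡ 14² = 196 ≡ 6; 14^4 ≡ 6² = 36 ≡ 17; 14^8 ≡ 17² = 289 ≡ 4. Multiply: (-5)^9 ≡ 14^8 × 14^1 ≡ 4 × 14 (mod 19): 4 × 14 = 56 ≡ 18. So (-5)^9 ≡ 18 (mod 19).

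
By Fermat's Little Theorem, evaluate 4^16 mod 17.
By Fermat's Little Theorem, 4^{16} ≡ 1 (mod 17) since 17 is prime and gcd(4, 17) = 1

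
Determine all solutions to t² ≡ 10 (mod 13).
The square roots of 10 mod 13 are 7 and 6. Verify: 7² = 49 ≡ 10 (mod 13)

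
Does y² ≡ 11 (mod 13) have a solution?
By Euler's criterion: 11^{6} ≡ 12 (mod 13). Since this equals -1 (≡ 12), 11 is not a QR.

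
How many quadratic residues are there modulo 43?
For prime 43, there are (p-1)/2 = (43-1)/2 = 21 quadratic residues (excluding 0).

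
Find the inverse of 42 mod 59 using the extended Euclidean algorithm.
Extended GCD: 42(-7) + 59(5) = 1. So 42^(-1) ≡ 52 ≡ 52 (mod 59). Verify: 42 × 52 = 2184 ≡ 1 (mod 59)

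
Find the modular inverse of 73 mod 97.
73^(-1) ≡ 4 (mod 97). Verification: 73 × 4 = 292 ≡ 1 (mod 97)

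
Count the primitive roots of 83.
40

The number of primitive roots modulo p is φ(p-1) = φ(82)
φ(82) = 40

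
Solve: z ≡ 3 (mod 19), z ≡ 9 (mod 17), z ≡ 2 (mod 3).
M = 19 × 17 × 3 = 969. M₁ = 51, y₁ ≡ 3 (mod 19). M₂ = 57, y₂ ≡ 3 (mod 17). M₃ = 323, y₃ ≡ 2 (mod 3). z = 3×51×3 + 9×57×3 + 2×323×2 ≡ 383 (mod 969)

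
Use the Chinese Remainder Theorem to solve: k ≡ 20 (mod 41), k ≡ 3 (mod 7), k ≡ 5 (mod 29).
5022

Using the Chinese Remainder Theorem:
M = product of moduli = 8323
For equation 1: M_1 = 203, 203 ≡ 39 (mod 41), inverse of 203 mod 41 is 20 (check: 39 × 20 = 780 ≡ 1 (mod 41))
For equation 2: M_2 = 1189, 1189 ≡ 6 (mod 7), inverse of 1189 mod 7 is 6 (check: 6 × 6 = 36 ≡ 1 (mod 7))
For equation 3: M_3 = 287, 287 ≡ 26 (mod 29), inverse of 287 mod 29 is 19 (check: 26 × 19 = 494 ≡ 1 (mod 29))
Combine: k ≡ Σ r_i×M_i×(M_i⁻¹ mod m_i) = 20×203×20 + 3×1189×6 + 5×287×19 = 81200 + 21402 + 27265 = 129867
129867 mod 8323 = 5022
k ≡ 5022 (mod 8323)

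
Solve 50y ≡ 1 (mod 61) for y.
11

Using Extended Euclidean Algorithm:
gcd(50, 61) = 1
Bezout coefficients: 50 × 11 + 61 × -9 = 1
So 50 × 11 ≡ 1 (mod 61)
The inverse is 11 mod 61 = 11
Verification: 50 × 11 = 550 = 9 × 61 + 1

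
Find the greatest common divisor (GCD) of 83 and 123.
1

Using the Euclidean algorithm:
83 = 0 × 123 + 83
123 = 1 × 83 + 40
83 = 2 × 40 + 3
40 = 13 × 3 + 1
3 = 3 × 1 + 0

GCD(83, 123) = 1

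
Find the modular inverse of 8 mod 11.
8^(-1) ≡ 7 (mod 11). Verification: 8 × 7 = 56 ≡ 1 (mod 11)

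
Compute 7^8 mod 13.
8 = 8 (binary 1000). Repeated squaring mod 13: 7^1 ≡ 7; 7^2 ≡ 7² = 49 ≡ 10; 7^4 ≡ 10² = 100 ≡ 9; 7^8 ≡ 9² = 81 ≡ 3. So 7^8 ≡ 3 (mod 13).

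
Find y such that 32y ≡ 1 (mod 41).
32^(-1) ≡ 9 (mod 41). Verification: 32 × 9 = 288 ≡ 1 (mod 41)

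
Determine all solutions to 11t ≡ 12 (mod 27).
6

Since gcd(11, 27) = 1 divides 12, a solution exists.
Multiply both sides by the inverse of 11 mod 27:
  11^(-1) mod 27 = 5
  x ≡ 5 × 12 ≡ 60 ≡ 6 (mod 27)
Verification: 11 × 6 = 66 = 2 × 27 + 12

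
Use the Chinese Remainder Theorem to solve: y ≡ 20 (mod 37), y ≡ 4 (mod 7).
242

Using the Chinese Remainder Theorem:
M = product of moduli = 259
For equation 1: M_1 = 7, 7 ≡ 7 (mod 37), inverse of 7 mod 37 is 16 (check: 7 × 16 = 112 ≡ 1 (mod 37))
For equation 2: M_2 = 37, 37 ≡ 2 (mod 7), inverse of 37 mod 7 is 4 (check: 2 × 4 = 8 ≡ 1 (mod 7))
Combine: y ≡ Σ r_i×M_i×(M_i⁻¹ mod m_i) = 20×7×16 + 4×37×4 = 2240 + 592 = 2832
2832 mod 259 = 242
y ≡ 242 (mod 259)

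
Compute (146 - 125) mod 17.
4

(146 - 125) = 21
21 mod 17 = 4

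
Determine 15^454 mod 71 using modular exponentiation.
Using Fermat: 15^{70} ≡ 1 (mod 71). 454 ≡ 34 (mod 70). So 15^{454} ≡ 15^{34} ≡ 19 (mod 71)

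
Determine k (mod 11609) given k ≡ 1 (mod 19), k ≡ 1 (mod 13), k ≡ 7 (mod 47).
5929

Using the Chinese Remainder Theorem:
M = product of moduli = 11609
For equation 1: M_1 = 611, 611 ≡ 3 (mod 19), inverse of 611 mod 19 is 13 (check: 3 × 13 = 39 ≡ 1 (mod 19))
For equation 2: M_2 = 893, 893 ≡ 9 (mod 13), inverse of 893 mod 13 is 3 (check: 9 × 3 = 27 ≡ 1 (mod 13))
For equation 3: M_3 = 247, 247 ≡ 12 (mod 47), inverse of 247 mod 47 is 4 (check: 12 × 4 = 48 ≡ 1 (mod 47))
Combine: k ≡ Σ r_i×M_i×(M_i⁻¹ mod m_i) = 1×611×13 + 1×893×3 + 7×247×4 = 7943 + 2679 + 6916 = 17538
17538 mod 11609 = 5929
k ≡ 5929 (mod 11609)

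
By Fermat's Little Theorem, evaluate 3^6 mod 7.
By Fermat's Little Theorem, 3^{6} ≡ 1 (mod 7) since 7 is prime and gcd(3, 7) = 1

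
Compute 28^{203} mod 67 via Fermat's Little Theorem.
11

By Fermat's Little Theorem, a^(p-1) ≡ 1 (mod p) for prime p and gcd(a, p) = 1
Here p = 67, so 28^66 ≡ 1 (mod 67)
We can reduce the exponent: 203 mod 66 = 5
So 28^203 ≡ 28^5 (mod 67)
Computing: 28^5 mod 67 = 11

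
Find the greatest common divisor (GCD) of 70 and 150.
10

Using the Euclidean algorithm:
70 = 0 × 150 + 70
150 = 2 × 70 + 10
70 = 7 × 10 + 0

GCD(70, 150) = 10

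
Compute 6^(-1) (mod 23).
4

Using Extended Euclidean Algorithm:
gcd(6, 23) = 1
Bezout coefficients: 6 × 4 + 23 × -1 = 1
So 6 × 4 ≡ 1 (mod 23)
The inverse is 4 mod 23 = 4
Verification: 6 × 4 = 24 = 1 × 23 + 1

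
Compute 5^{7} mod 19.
16

Using successive squaring:
Binary expansion of 7: 111
Powers of 5 mod 19 (each is the square of the previous):
  5^1 ≡ 5 (mod 19)
  5^2 ≡ 5² = 25 ≡ 6 (mod 19)
  5^4 ≡ 6² = 36 ≡ 17 (mod 19)
7 = 4 + 2 + 1, so 5^7 = 5^4 × 5^2 × 5^1 ≡ 17 × 6 × 5 (mod 19)
Multiplying step by step:
  17 × 6 = 102 ≡ 7 (mod 19)
  7 × 5 = 35 ≡ 16 (mod 19)
Result: 5^7 ≡ 16 (mod 19)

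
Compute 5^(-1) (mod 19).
4

Using Extended Euclidean Algorithm:
gcd(5, 19) = 1
Bezout coefficients: 5 × 4 + 19 × -1 = 1
So 5 × 4 ≡ 1 (mod 19)
The inverse is 4 mod 19 = 4
Verification: 5 × 4 = 20 = 1 × 19 + 1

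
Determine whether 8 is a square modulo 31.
By Euler's criterion: 8^{15} ≡ 1 (mod 31). Since this equals 1, 8 is a QR.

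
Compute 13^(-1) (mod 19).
13^(-1) ≡ 3 (mod 19). Verification: 13 × 3 = 39 ≡ 1 (mod 19)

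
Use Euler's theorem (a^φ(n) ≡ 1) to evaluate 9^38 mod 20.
By Euler: 9^{8} ≡ 1 (mod 20) since gcd(9, 20) = 1. 38 = 4×8 + 6. So 9^{38} ≡ 9^{6} ≡ 1 (mod 20)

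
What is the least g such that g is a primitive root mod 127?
p - 1 = 126 has prime divisors 2, 3, 7. h is a primitive root mod 127 iff h^(126/q) ≢ 1 (mod 127) for each such q.
h = 2: 2^63 ≡ 1, 2^42 ≡ 1, 2^18 ≡ 16 (mod 127); 2^63 ≡ 1, so not a primitive root.
h = 3: 3^63 ≡ 126, 3^42 ≡ 107, 3^18 ≡ 4 (mod 127); none is 1, so 3 has order 126 and is a primitive root.
The smallest primitive root mod 127 is g = 3.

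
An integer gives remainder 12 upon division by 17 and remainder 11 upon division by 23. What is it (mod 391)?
M = 17 × 23 = 391. M₁ = 23, y₁ ≡ 3 (mod 17). M₂ = 17, y₂ ≡ 19 (mod 23). r = 12×23×3 + 11×17×19 ≡ 80 (mod 391). The smallest positive such number is 80.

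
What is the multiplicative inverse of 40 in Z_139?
40^(-1) ≡ 73 (mod 139). Verification: 40 × 73 = 2920 ≡ 1 (mod 139)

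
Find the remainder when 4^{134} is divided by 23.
By Fermat: 4^{22} ≡ 1 (mod 23). 134 = 6×22 + 2. So 4^{134} ≡ 4^{2} ≡ 16 (mod 23)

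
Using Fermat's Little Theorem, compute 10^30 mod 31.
By Fermat's Little Theorem, 10^{30} ≡ 1 (mod 31) since 31 is prime and gcd(10, 31) = 1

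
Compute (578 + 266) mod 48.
28

(578 + 266) = 844
844 mod 48 = 28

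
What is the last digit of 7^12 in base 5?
Using Fermat: 7^{4} ≡ 1 (mod 5). 12 ≡ 0 (mod 4). So 7^{12} ≡ 7^{0} ≡ 1 (mod 5)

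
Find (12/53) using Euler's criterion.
(12/53) = 12^{26} mod 53 = -1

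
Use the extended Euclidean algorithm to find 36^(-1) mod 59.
Extended GCD: 36(-18) + 59(11) = 1. So 36^(-1) ≡ 41 ≡ 41 (mod 59). Verify: 36 × 41 = 1476 ≡ 1 (mod 59)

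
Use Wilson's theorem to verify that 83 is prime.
(82)! mod 83 = 82. Since this equals -1 (mod 83), Wilson confirms 83 is prime.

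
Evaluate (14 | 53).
(14/53) = 14^{26} mod 53 = -1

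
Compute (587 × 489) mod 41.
2

(587 × 489) = 287043
287043 mod 41 = 2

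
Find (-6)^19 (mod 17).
Using Fermat: (-6)^{16} ≡ 1 (mod 17). 19 ≡ 3 (mod 16). So (-6)^{19} ≡ (-6)^{3} ≡ 5 (mod 17)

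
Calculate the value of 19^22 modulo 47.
Using repeated squaring. 22 = 16 + 4 + 2 (binary 10110). Repeated squaring mod 47: 19^1 ≡ 19; 19^2 ≡ 19² = 361 ≡ 32; 19^4 ≡ 32² = 1024 ≡ 37; 19^8 ≡ 37² = 1369 ≡ 6; 19^16 ≡ 6² = 36 ≡ 36. Multiply: 19^22 = 19^16 × 19^4 × 19^2 ≡ 36 × 37 × 32 (mod 47): 36 × 37 = 1332 ≡ 16; 16 × 32 = 512 ≡ 42. So 19^22 ≡ 42 (mod 47).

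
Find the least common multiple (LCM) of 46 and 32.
736

First find GCD(46, 32) using the Euclidean algorithm:
46 = 1 × 32 + 14
32 = 2 × 14 + 4
14 = 3 × 4 + 2
4 = 2 × 2 + 0
GCD(46, 32) = 2

LCM formula: LCM(a, b) = (a × b) / GCD(a, b)
LCM(46, 32) = (46 × 32) / 2
LCM(46, 32) = 1472 / 2
LCM(46, 32) = 736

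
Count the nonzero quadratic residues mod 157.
For prime 157, there are (p-1)/2 = (157-1)/2 = 78 quadratic residues (excluding 0).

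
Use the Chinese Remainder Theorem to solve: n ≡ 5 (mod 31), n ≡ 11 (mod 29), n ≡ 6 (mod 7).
1896

Using the Chinese Remainder Theorem:
M = product of moduli = 6293
For equation 1: M_1 = 203, 203 ≡ 17 (mod 31), inverse of 203 mod 31 is 11 (check: 17 × 11 = 187 ≡ 1 (mod 31))
For equation 2: M_2 = 217, 217 ≡ 14 (mod 29), inverse of 217 mod 29 is 27 (check: 14 × 27 = 378 ≡ 1 (mod 29))
For equation 3: M_3 = 899, 899 ≡ 3 (mod 7), inverse of 899 mod 7 is 5 (check: 3 × 5 = 15 ≡ 1 (mod 7))
Combine: n ≡ Σ r_i×M_i×(M_i⁻¹ mod m_i) = 5×203×11 + 11×217×27 + 6×899×5 = 11165 + 64449 + 26970 = 102584
102584 mod 6293 = 1896
n ≡ 1896 (mod 6293)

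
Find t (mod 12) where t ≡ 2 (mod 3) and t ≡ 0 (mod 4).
M = 3 × 4 = 12. M₁ = 4, y₁ ≡ 1 (mod 3). M₂ = 3, y₂ ≡ 3 (mod 4). t = 2×4×1 + 0×3×3 ≡ 8 (mod 12)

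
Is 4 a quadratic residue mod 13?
By Euler's criterion: 4^{6} ≡ 1 (mod 13). Since this equals 1, 4 is a QR.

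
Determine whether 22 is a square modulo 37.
By Euler's criterion: 22^{18} ≡ 36 (mod 37). Since this equals -1 (≡ 36), 22 is not a QR.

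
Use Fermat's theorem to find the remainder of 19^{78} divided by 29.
4

By Fermat's Little Theorem, a^(p-1) ≡ 1 (mod p) for prime p and gcd(a, p) = 1
Here p = 29, so 19^28 ≡ 1 (mod 29)
We can reduce the exponent: 78 mod 28 = 22
So 19^78 ≡ 19^22 (mod 29)
Computing: 19^22 mod 29 = 4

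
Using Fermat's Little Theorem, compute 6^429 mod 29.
By Fermat: 6^{28} ≡ 1 (mod 29). 429 ≡ 9 (mod 28). So 6^{429} ≡ 6^{9} ≡ 22 (mod 29)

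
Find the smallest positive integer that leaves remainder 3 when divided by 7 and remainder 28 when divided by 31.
M = 7 × 31 = 217. M₁ = 31, y₁ ≡ 5 (mod 7). M₂ = 7, y₂ ≡ 9 (mod 31). n = 3×31×5 + 28×7×9 ≡ 59 (mod 217). The smallest positive such number is 59.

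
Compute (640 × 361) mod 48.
16

(640 × 361) = 231040
231040 mod 48 = 16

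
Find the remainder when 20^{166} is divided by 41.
By Fermat: 20^{40} ≡ 1 (mod 41). 166 = 4×40 + 6. So 20^{166} ≡ 20^{6} ≡ 25 (mod 41)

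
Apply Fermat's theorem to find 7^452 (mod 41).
By Fermat: 7^{40} ≡ 1 (mod 41). 452 ≡ 12 (mod 40). So 7^{452} ≡ 7^{12} ≡ 31 (mod 41)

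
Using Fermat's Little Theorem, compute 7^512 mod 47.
By Fermat: 7^{46} ≡ 1 (mod 47). 512 ≡ 6 (mod 46). So 7^{512} ≡ 7^{6} ≡ 8 (mod 47)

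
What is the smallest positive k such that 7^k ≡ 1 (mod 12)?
Powers of 7 mod 12: 7^1≡7, 7^2≡1. Order = 2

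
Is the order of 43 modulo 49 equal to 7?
Yes, ord_49(43) = 7.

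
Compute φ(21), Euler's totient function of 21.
12

Prime factorization: 21 = 3 × 7
Using the formula φ(n) = n × Π(1 - 1/p) for each prime factor p:
φ(21) = 21 × (1 - 1/3) × (1 - 1/7)
φ(21) = 12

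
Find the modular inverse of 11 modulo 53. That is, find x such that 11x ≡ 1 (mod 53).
29

Using Extended Euclidean Algorithm:
gcd(11, 53) = 1
Bezout coefficients: 11 × -24 + 53 × 5 = 1
So 11 × -24 ≡ 1 (mod 53)
The inverse is -24 mod 53 = 29
Verification: 11 × 29 = 319 = 6 × 53 + 1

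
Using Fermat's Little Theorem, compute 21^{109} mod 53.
27

By Fermat's Little Theorem, a^(p-1) ≡ 1 (mod p) for prime p and gcd(a, p) = 1
Here p = 53, so 21^52 ≡ 1 (mod 53)
We can reduce the exponent: 109 mod 52 = 5
So 21^109 ≡ 21^5 (mod 53)
Computing: 21^5 mod 53 = 27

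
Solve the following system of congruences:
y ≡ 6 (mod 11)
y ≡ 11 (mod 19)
182

Using the Chinese Remainder Theorem:
M = product of moduli = 209
For equation 1: M_1 = 19, 19 ≡ 8 (mod 11), inverse of 19 mod 11 is 7 (check: 8 × 7 = 56 ≡ 1 (mod 11))
For equation 2: M_2 = 11, 11 ≡ 11 (mod 19), inverse of 11 mod 19 is 7 (check: 11 × 7 = 77 ≡ 1 (mod 19))
Combine: y ≡ Σ r_i×M_i×(M_i⁻¹ mod m_i) = 6×19×7 + 11×11×7 = 798 + 847 = 1645
1645 mod 209 = 182
y ≡ 182 (mod 209)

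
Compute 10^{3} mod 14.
6

Using successive squaring:
Binary expansion of 3: 11
Powers of 10 mod 14 (each is the square of the previous):
  10^1 ≡ 10 (mod 14)
  10^2 ≡ 10² = 100 ≡ 2 (mod 14)
3 = 2 + 1, so 10^3 = 10^2 × 10^1 ≡ 2 × 10 (mod 14)
Multiplying step by step:
  2 × 10 = 20 ≡ 6 (mod 14)
Result: 10^3 ≡ 6 (mod 14)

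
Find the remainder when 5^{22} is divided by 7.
By Fermat: 5^{6} ≡ 1 (mod 7). 22 = 3×6 + 4. So 5^{22} ≡ 5^{4} ≡ 2 (mod 7)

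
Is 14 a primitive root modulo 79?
No

To verify, check if 14^(78/q) ≢ 1 (mod 79) for each prime divisor q of 78
Divisors of 78 = 78: [1, 2, 3, 6, 13, 26, 39, 78]
  14^(78/2) = 14^39 ≡ 78 (mod 79)
  14^(78/3) = 14^26 ≡ 1 (mod 79)
  14^(78/13) = 14^6 ≡ 46 (mod 79)
Conclusion: 14 is not a primitive root modulo 79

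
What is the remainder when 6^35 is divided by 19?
Using Fermat: 6^{18} ≡ 1 (mod 19). 35 ≡ 17 (mod 18). So 6^{35} ≡ 6^{17} ≡ 16 (mod 19)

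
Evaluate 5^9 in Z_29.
9 = 8 + 1 (binary 1001). Repeated squaring mod 29: 5^1 ≡ 5; 5^2 ≡ 5² = 25 ≡ 25; 5^4 ≡ 25² = 625 ≡ 16; 5^8 ≡ 16² = 256 ≡ 24. Multiply: 5^9 = 5^8 × 5^1 ≡ 24 × 5 (mod 29): 24 × 5 = 120 ≡ 4. So 5^9 ≡ 4 (mod 29).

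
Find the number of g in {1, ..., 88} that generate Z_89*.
Number of primitive roots mod 89 = φ(88) = 40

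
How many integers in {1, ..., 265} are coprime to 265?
208

Prime factorization: 265 = 5 × 53
Using the formula φ(n) = n × Π(1 - 1/p) for each prime factor p:
φ(265) = 265 × (1 - 1/5) × (1 - 1/53)
φ(265) = 208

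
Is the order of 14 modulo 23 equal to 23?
No, the actual order is 22, not 23.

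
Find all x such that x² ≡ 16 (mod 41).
The square roots of 16 mod 41 are 37 and 4. Verify: 37² = 1369 ≡ 16 (mod 41)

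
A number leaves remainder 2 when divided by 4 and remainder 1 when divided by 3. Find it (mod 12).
M = 4 × 3 = 12. M₁ = 3, y₁ ≡ 3 (mod 4). M₂ = 4, y₂ ≡ 1 (mod 3). m = 2×3×3 + 1×4×1 ≡ 10 (mod 12)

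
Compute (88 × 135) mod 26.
24

(88 × 135) = 11880
11880 mod 26 = 24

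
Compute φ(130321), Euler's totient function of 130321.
123462

Prime factorization: 130321 = 19^4
Using the formula φ(n) = n × Π(1 - 1/p) for each prime factor p:
φ(130321) = 130321 × (1 - 1/19)
φ(130321) = 123462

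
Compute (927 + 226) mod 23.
3

(927 + 226) = 1153
1153 mod 23 = 3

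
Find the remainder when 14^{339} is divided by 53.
By Fermat: 14^{52} ≡ 1 (mod 53). 339 = 6×52 + 27. So 14^{339} ≡ 14^{27} ≡ 39 (mod 53)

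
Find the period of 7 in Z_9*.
Powers of 7 mod 9: 7^1≡7, 7^2≡4, 7^3≡1. Order = 3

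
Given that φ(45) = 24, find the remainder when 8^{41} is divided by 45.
By Euler: 8^{24} ≡ 1 (mod 45) since gcd(8, 45) = 1. 41 = 1×24 + 17. So 8^{41} ≡ 8^{17} ≡ 8 (mod 45)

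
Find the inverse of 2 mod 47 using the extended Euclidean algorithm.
Extended GCD: 2(-23) + 47(1) = 1. So 2^(-1) ≡ 24 ≡ 24 (mod 47). Verify: 2 × 24 = 48 ≡ 1 (mod 47)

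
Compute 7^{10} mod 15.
4

Using successive squaring:
Binary expansion of 10: 1010
Powers of 7 mod 15 (each is the square of the previous):
  7^1 ≡ 7 (mod 15)
  7^2 ≡ 7² = 49 ≡ 4 (mod 15)
  7^4 ≡ 4² = 16 ≡ 1 (mod 15)
  7^8 ≡ 1² = 1 ≡ 1 (mod 15)
10 = 8 + 2, so 7^10 = 7^8 × 7^2 ≡ 1 × 4 (mod 15)
Multiplying step by step:
  1 × 4 = 4 ≡ 4 (mod 15)
Result: 7^10 ≡ 4 (mod 15)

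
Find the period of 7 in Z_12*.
Powers of 7 mod 12: 7^1≡7, 7^2≡1. Order = 2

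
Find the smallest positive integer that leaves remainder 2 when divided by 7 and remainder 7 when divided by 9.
M = 7 × 9 = 63. M₁ = 9, y₁ ≡ 4 (mod 7). M₂ = 7, y₂ ≡ 4 (mod 9). m = 2×9×4 + 7×7×4 ≡ 16 (mod 63). The smallest positive such number is 16.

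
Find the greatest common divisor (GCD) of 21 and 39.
3

Using the Euclidean algorithm:
21 = 0 × 39 + 21
39 = 1 × 21 + 18
21 = 1 × 18 + 3
18 = 6 × 3 + 0

GCD(21, 39) = 3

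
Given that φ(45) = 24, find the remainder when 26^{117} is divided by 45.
By Euler: 26^{24} ≡ 1 (mod 45) since gcd(26, 45) = 1. 117 = 4×24 + 21. So 26^{117} ≡ 26^{21} ≡ 26 (mod 45)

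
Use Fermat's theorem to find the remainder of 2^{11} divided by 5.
3

By Fermat's Little Theorem, a^(p-1) ≡ 1 (mod p) for prime p and gcd(a, p) = 1
Here p = 5, so 2^4 ≡ 1 (mod 5)
We can reduce the exponent: 11 mod 4 = 3
So 2^11 ≡ 2^3 (mod 5)
Computing: 2^3 mod 5 = 3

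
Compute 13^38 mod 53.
Using repeated squaring. 38 = 32 + 4 + 2 (binary 100110). Repeated squaring mod 53: 13^1 ≡ 13; 13^2 ≡ 13² = 169 ≡ 10; 13^4 ≡ 10² = 100 ≡ 47; 13^8 ≡ 47² = 2209 ≡ 36; 13^16 ≡ 36² = 1296 ≡ 24; 13^32 ≡ 24² = 576 ≡ 46. Multiply: 13^38 = 13^32 × 13^4 × 13^2 ≡ 46 × 47 × 10 (mod 53): 46 × 47 = 2162 ≡ 42; 42 × 10 = 420 ≡ 49. So 13^38 ≡ 49 (mod 53).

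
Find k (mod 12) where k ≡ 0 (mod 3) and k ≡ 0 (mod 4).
M = 3 × 4 = 12. M₁ = 4, y₁ ≡ 1 (mod 3). M₂ = 3, y₂ ≡ 3 (mod 4). k = 0×4×1 + 0×3×3 ≡ 0 (mod 12)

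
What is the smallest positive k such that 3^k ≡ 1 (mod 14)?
Powers of 3 mod 14: 3^1≡3, 3^2≡9, 3^3≡13, 3^4≡11, 3^5≡5, 3^6≡1. Order = 6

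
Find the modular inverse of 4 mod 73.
4^(-1) ≡ 55 (mod 73). Verification: 4 × 55 = 220 ≡ 1 (mod 73)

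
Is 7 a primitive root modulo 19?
No

To verify, check if 7^(18/q) ≢ 1 (mod 19) for each prime divisor q of 18
Divisors of 18 = 18: [1, 2, 3, 6, 9, 18]
  7^(18/2) = 7^9 ≡ 1 (mod 19)
  7^(18/3) = 7^6 ≡ 1 (mod 19)
Conclusion: 7 is not a primitive root modulo 19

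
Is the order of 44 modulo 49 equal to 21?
Yes, ord_49(44) = 21.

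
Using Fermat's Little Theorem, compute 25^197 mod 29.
By Fermat: 25^{28} ≡ 1 (mod 29). 197 = 7×28 + 1. So 25^{197} ≡ 25^{1} ≡ 25 (mod 29)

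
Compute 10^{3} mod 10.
0

Using successive squaring:
Binary expansion of 3: 11
Powers of 10 mod 10 (each is the square of the previous):
  10^1 ≡ 0 (mod 10)
  10^2 ≡ 0² = 0 ≡ 0 (mod 10)
3 = 2 + 1, so 10^3 = 10^2 × 10^1 ≡ 0 × 0 (mod 10)
Multiplying step by step:
  0 × 0 = 0 ≡ 0 (mod 10)
Result: 10^3 ≡ 0 (mod 10)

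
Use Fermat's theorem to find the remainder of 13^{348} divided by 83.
36

By Fermat's Little Theorem, a^(p-1) ≡ 1 (mod p) for prime p and gcd(a, p) = 1
Here p = 83, so 13^82 ≡ 1 (mod 83)
We can reduce the exponent: 348 mod 82 = 20
So 13^348 ≡ 13^20 (mod 83)
Computing: 13^20 mod 83 = 36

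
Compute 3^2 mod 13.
2 = 2 (binary 10). Repeated squaring mod 13: 3^1 ≡ 3; 3^2 ≡ 3² = 9 ≡ 9. So 3^2 ≡ 9 (mod 13).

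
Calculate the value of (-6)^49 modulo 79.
Using repeated squaring. (-6) ≡ 73 (mod 79). 49 = 32 + 16 + 1 (binary 110001). Repeated squaring mod 79: 73^1 ≡ 73; 73^2 ≡ 73² = 5329 ≡ 36; 73^4 ≡ 36² = 1296 ≡ 32; 73^8 ≡ 32² = 1024 ≡ 76; 73^16 ≡ 76² = 5776 ≡ 9; 73^32 ≡ 9² = 81 ≡ 2. Multiply: (-6)^49 ≡ 73^32 × 73^16 × 73^1 ≡ 2 × 9 × 73 (mod 79): 2 × 9 = 18 ≡ 18; 18 × 73 = 1314 ≡ 50. So (-6)^49 ≡ 50 (mod 79).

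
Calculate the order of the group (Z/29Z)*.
28

Prime factorization: 29 = 29
Using the formula φ(n) = n × Π(1 - 1/p) for each prime factor p:
φ(29) = 29 × (1 - 1/29)
φ(29) = 28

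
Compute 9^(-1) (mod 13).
9^(-1) ≡ 3 (mod 13). Verification: 9 × 3 = 27 ≡ 1 (mod 13)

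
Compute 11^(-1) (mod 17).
11^(-1) ≡ 14 (mod 17). Verification: 11 × 14 = 154 ≡ 1 (mod 17)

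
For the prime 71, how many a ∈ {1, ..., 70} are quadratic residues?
For prime 71, there are (p-1)/2 = (71-1)/2 = 35 quadratic residues (excluding 0).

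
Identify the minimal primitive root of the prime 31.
p - 1 = 30 has prime divisors 2, 3, 5. h is a primitive root mod 31 iff h^(30/q) ≢ 1 (mod 31) for each such q.
h = 2: 2^15 ≡ 1, 2^10 ≡ 1, 2^6 ≡ 2 (mod 31); 2^15 ≡ 1, so not a primitive root.
h = 3: 3^15 ≡ 30, 3^10 ≡ 25, 3^6 ≡ 16 (mod 31); none is 1, so 3 has order 30 and is a primitive root.
The smallest primitive root mod 31 is g = 3.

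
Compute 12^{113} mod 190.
122

Using successive squaring:
Binary expansion of 113: 1110001
Powers of 12 mod 190 (each is the square of the previous):
  12^1 ≡ 12 (mod 190)
  12^2 ≡ 12² = 144 ≡ 144 (mod 190)
  12^4 ≡ 144² = 20736 ≡ 26 (mod 190)
  12^8 ≡ 26² = 676 ≡ 106 (mod 190)
  12^16 ≡ 106² = 11236 ≡ 26 (mod 190)
  12^32 ≡ 26² = 676 ≡ 106 (mod 190)
  12^64 ≡ 106² = 11236 ≡ 26 (mod 190)
113 = 64 + 32 + 16 + 1, so 12^113 = 12^64 × 12^32 × 12^16 × 12^1 ≡ 26 × 106 × 26 × 12 (mod 190)
Multiplying step by step:
  26 × 106 = 2756 ≡ 96 (mod 190)
  96 × 26 = 2496 ≡ 26 (mod 190)
  26 × 12 = 312 ≡ 122 (mod 190)
Result: 12^113 ≡ 122 (mod 190)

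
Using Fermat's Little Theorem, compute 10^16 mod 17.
By Fermat's Little Theorem, 10^{16} ≡ 1 (mod 17) since 17 is prime and gcd(10, 17) = 1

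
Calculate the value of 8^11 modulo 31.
Using repeated squaring. 11 = 8 + 2 + 1 (binary 1011). Repeated squaring mod 31: 8^1 ≡ 8; 8^2 ≡ 8² = 64 ≡ 2; 8^4 ≡ 2² = 4 ≡ 4; 8^8 ≡ 4² = 16 ≡ 16. Multiply: 8^11 = 8^8 × 8^2 × 8^1 ≡ 16 × 2 × 8 (mod 31): 16 × 2 = 32 ≡ 1; 1 × 8 = 8 ≡ 8. So 8^11 ≡ 8 (mod 31).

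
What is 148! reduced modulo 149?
By Wilson's theorem, (148)! ≡ -1 ≡ 148 (mod 149)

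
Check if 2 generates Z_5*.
p - 1 = 4 has prime divisors 2. Check 2^(4/q) mod 5 for each: 2^(4/2) = 2^2 ≡ 4 (mod 5). None of these is 1, so 2 has order 4 = φ(5), so it is a primitive root mod 5.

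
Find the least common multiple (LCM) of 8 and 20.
40

First find GCD(8, 20) using the Euclidean algorithm:
8 = 0 × 20 + 8
20 = 2 × 8 + 4
8 = 2 × 4 + 0
GCD(8, 20) = 4

LCM formula: LCM(a, b) = (a × b) / GCD(a, b)
LCM(8, 20) = (8 × 20) / 4
LCM(8, 20) = 160 / 4
LCM(8, 20) = 40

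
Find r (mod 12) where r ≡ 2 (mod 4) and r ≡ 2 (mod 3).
M = 4 × 3 = 12. M₁ = 3, y₁ ≡ 3 (mod 4). M₂ = 4, y₂ ≡ 1 (mod 3). r = 2×3×3 + 2×4×1 ≡ 2 (mod 12)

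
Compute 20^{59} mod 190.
20

Using successive squaring:
Binary expansion of 59: 111011
Powers of 20 mod 190 (each is the square of the previous):
  20^1 ≡ 20 (mod 190)
  20^2 ≡ 20² = 400 ≡ 20 (mod 190)
  20^4 ≡ 20² = 400 ≡ 20 (mod 190)
  20^8 ≡ 20² = 400 ≡ 20 (mod 190)
  20^16 ≡ 20² = 400 ≡ 20 (mod 190)
  20^32 ≡ 20² = 400 ≡ 20 (mod 190)
59 = 32 + 16 + 8 + 2 + 1, so 20^59 = 20^32 × 20^16 × 20^8 × 20^2 × 20^1 ≡ 20 × 20 × 20 × 20 × 20 (mod 190)
Multiplying step by step:
  20 × 20 = 400 ≡ 20 (mod 190)
  20 × 20 = 400 ≡ 20 (mod 190)
  20 × 20 = 400 ≡ 20 (mod 190)
  20 × 20 = 400 ≡ 20 (mod 190)
Result: 20^59 ≡ 20 (mod 190)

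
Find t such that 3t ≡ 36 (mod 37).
12

Since gcd(3, 37) = 1 divides 36, a solution exists.
Multiply both sides by the inverse of 3 mod 37:
  3^(-1) mod 37 = 25
  x ≡ 25 × 36 ≡ 900 ≡ 12 (mod 37)
Verification: 3 × 12 = 36 = 0 × 37 + 36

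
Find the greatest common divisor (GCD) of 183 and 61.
61

Using the Euclidean algorithm:
183 = 3 × 61 + 0

GCD(183, 61) = 61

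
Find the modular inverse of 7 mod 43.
7^(-1) ≡ 37 (mod 43). Verification: 7 × 37 = 259 ≡ 1 (mod 43)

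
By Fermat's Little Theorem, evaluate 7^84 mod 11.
By Fermat: 7^{10} ≡ 1 (mod 11). 84 = 8×10 + 4. So 7^{84} ≡ 7^{4} ≡ 3 (mod 11)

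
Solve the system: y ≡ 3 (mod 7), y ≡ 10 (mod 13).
M = 7 × 13 = 91. M₁ = 13, y₁ ≡ 6 (mod 7). M₂ = 7, y₂ ≡ 2 (mod 13). y = 3×13×6 + 10×7×2 ≡ 10 (mod 91)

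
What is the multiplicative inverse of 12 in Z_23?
2

Using Extended Euclidean Algorithm:
gcd(12, 23) = 1
Bezout coefficients: 12 × 2 + 23 × -1 = 1
So 12 × 2 ≡ 1 (mod 23)
The inverse is 2 mod 23 = 2
Verification: 12 × 2 = 24 = 1 × 23 + 1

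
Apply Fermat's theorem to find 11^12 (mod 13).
By Fermat's Little Theorem, 11^{12} ≡ 1 (mod 13) since 13 is prime and gcd(11, 13) = 1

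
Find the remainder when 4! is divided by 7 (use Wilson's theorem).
(6)! = (4)! × (5) × (6) ≡ -1 (mod 7). So (4)! ≡ -1 × [(6)(5)]^(-1) ≡ 3 (mod 7)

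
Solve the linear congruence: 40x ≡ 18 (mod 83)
71

Since gcd(40, 83) = 1 divides 18, a solution exists.
Multiply both sides by the inverse of 40 mod 83:
  40^(-1) mod 83 = 27
  x ≡ 27 × 18 ≡ 486 ≡ 71 (mod 83)
Verification: 40 × 71 = 2840 = 34 × 83 + 18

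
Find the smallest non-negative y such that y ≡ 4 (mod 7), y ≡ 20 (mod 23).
158

Using the Chinese Remainder Theorem:
M = product of moduli = 161
For equation 1: M_1 = 23, 23 ≡ 2 (mod 7), inverse of 23 mod 7 is 4 (check: 2 × 4 = 8 ≡ 1 (mod 7))
For equation 2: M_2 = 7, 7 ≡ 7 (mod 23), inverse of 7 mod 23 is 10 (check: 7 × 10 = 70 ≡ 1 (mod 23))
Combine: y ≡ Σ r_i×M_i×(M_i⁻¹ mod m_i) = 4×23×4 + 20×7×10 = 368 + 1400 = 1768
1768 mod 161 = 158
y ≡ 158 (mod 161)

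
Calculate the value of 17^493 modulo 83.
Using Fermat: 17^{82} ≡ 1 (mod 83). 493 ≡ 1 (mod 82). So 17^{493} ≡ 17^{1} ≡ 17 (mod 83)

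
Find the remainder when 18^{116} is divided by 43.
By Fermat: 18^{42} ≡ 1 (mod 43). 116 = 2×42 + 32. So 18^{116} ≡ 18^{32} ≡ 38 (mod 43)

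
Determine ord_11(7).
Powers of 7 mod 11: 7^1≡7, 7^2≡5, 7^3≡2, 7^4≡3, 7^5≡10, 7^6≡4, 7^7≡6, 7^8≡9, 7^9≡8, 7^10≡1. Order = 10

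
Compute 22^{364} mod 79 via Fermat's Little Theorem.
1

By Fermat's Little Theorem, a^(p-1) ≡ 1 (mod p) for prime p and gcd(a, p) = 1
Here p = 79, so 22^78 ≡ 1 (mod 79)
We can reduce the exponent: 364 mod 78 = 52
So 22^364 ≡ 22^52 (mod 79)
Computing: 22^52 mod 79 = 1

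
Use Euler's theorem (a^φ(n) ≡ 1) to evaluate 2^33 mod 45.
By Euler: 2^{24} ≡ 1 (mod 45) since gcd(2, 45) = 1. 33 = 1×24 + 9. So 2^{33} ≡ 2^{9} ≡ 17 (mod 45)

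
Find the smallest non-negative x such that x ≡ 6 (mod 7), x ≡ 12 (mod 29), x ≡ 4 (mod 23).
3086

Using the Chinese Remainder Theorem:
M = product of moduli = 4669
For equation 1: M_1 = 667, 667 ≡ 2 (mod 7), inverse of 667 mod 7 is 4 (check: 2 × 4 = 8 ≡ 1 (mod 7))
For equation 2: M_2 = 161, 161 ≡ 16 (mod 29), inverse of 161 mod 29 is 20 (check: 16 × 20 = 320 ≡ 1 (mod 29))
For equation 3: M_3 = 203, 203 ≡ 19 (mod 23), inverse of 203 mod 23 is 17 (check: 19 × 17 = 323 ≡ 1 (mod 23))
Combine: x ≡ Σ r_i×M_i×(M_i⁻¹ mod m_i) = 6×667×4 + 12×161×20 + 4×203×17 = 16008 + 38640 + 13804 = 68452
68452 mod 4669 = 3086
x ≡ 3086 (mod 4669)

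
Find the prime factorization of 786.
2 × 3 × 131

Divide by primes starting from smallest:
786 ÷ 2 = 393
393 ÷ 3 = 131
131 ÷ 131 = 1

786 = 2 × 3 × 131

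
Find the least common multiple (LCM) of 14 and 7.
14

First find GCD(14, 7) using the Euclidean algorithm:
14 = 2 × 7 + 0
GCD(14, 7) = 7

LCM formula: LCM(a, b) = (a × b) / GCD(a, b)
LCM(14, 7) = (14 × 7) / 7
LCM(14, 7) = 98 / 7
LCM(14, 7) = 14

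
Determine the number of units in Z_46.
22

Prime factorization: 46 = 2 × 23
Using the formula φ(n) = n × Π(1 - 1/p) for each prime factor p:
φ(46) = 46 × (1 - 1/2) × (1 - 1/23)
φ(46) = 22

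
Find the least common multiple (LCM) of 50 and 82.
2050

First find GCD(50, 82) using the Euclidean algorithm:
50 = 0 × 82 + 50
82 = 1 × 50 + 32
50 = 1 × 32 + 18
32 = 1 × 18 + 14
18 = 1 × 14 + 4
14 = 3 × 4 + 2
4 = 2 × 2 + 0
GCD(50, 82) = 2

LCM formula: LCM(a, b) = (a × b) / GCD(a, b)
LCM(50, 82) = (50 × 82) / 2
LCM(50, 82) = 4100 / 2
LCM(50, 82) = 2050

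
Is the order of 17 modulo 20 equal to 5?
No, the actual order is 4, not 5.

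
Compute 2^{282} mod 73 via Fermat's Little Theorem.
8

By Fermat's Little Theorem, a^(p-1) ≡ 1 (mod p) for prime p and gcd(a, p) = 1
Here p = 73, so 2^72 ≡ 1 (mod 73)
We can reduce the exponent: 282 mod 72 = 66
So 2^282 ≡ 2^66 (mod 73)
Computing: 2^66 mod 73 = 8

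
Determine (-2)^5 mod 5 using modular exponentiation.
(-2) ≡ 3 (mod 5). 5 = 4 + 1 (binary 101). Repeated squaring mod 5: 3^1 ≡ 3; 3^2 ≡ 3² = 9 ≡ 4; 3^4 ≡ 4² = 16 ≡ 1. Multiply: (-2)^5 ≡ 3^4 × 3^1 ≡ 1 × 3 (mod 5): 1 × 3 = 3 ≡ 3. So (-2)^5 ≡ 3 (mod 5).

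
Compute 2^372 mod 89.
Using Fermat: 2^{88} ≡ 1 (mod 89). 372 ≡ 20 (mod 88). So 2^{372} ≡ 2^{20} ≡ 67 (mod 89)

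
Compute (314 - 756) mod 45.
8

(314 - 756) = -442
-442 mod 45 = 8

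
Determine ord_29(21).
Powers of 21 mod 29: 21^1≡21, 21^2≡6, 21^3≡10, 21^4≡7, 21^5≡2, 21^6≡13, 21^7≡12, 21^8≡20, 21^9≡14, 21^10≡4, 21^11≡26, 21^12≡24, 21^13≡11, 21^14≡28, 21^15≡8, 21^16≡23, 21^17≡19, 21^18≡22, 21^19≡27, 21^20≡16, 21^21≡17, 21^22≡9, 21^23≡15, 21^24≡25, 21^25≡3, 21^26≡5, 21^27≡18, 21^28≡1. Order = 28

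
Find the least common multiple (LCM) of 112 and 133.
2128

First find GCD(112, 133) using the Euclidean algorithm:
112 = 0 × 133 + 112
133 = 1 × 112 + 21
112 = 5 × 21 + 7
21 = 3 × 7 + 0
GCD(112, 133) = 7

LCM formula: LCM(a, b) = (a × b) / GCD(a, b)
LCM(112, 133) = (112 × 133) / 7
LCM(112, 133) = 14896 / 7
LCM(112, 133) = 2128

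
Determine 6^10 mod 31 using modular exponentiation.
10 = 8 + 2 (binary 1010). Repeated squaring mod 31: 6^1 ≡ 6; 6^2 ≡ 6² = 36 ≡ 5; 6^4 ≡ 5² = 25 ≡ 25; 6^8 ≡ 25² = 625 ≡ 5. Multiply: 6^10 = 6^8 × 6^2 ≡ 5 × 5 (mod 31): 5 × 5 = 25 ≡ 25. So 6^10 ≡ 25 (mod 31).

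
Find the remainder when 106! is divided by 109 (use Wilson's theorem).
(108)! = (106)! × (107) × (108) ≡ -1 (mod 109). So (106)! ≡ -1 × [(108)(107)]^(-1) ≡ 54 (mod 109)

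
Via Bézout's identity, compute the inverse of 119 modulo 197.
Extended GCD: 119(-48) + 197(29) = 1. So 119^(-1) ≡ 149 ≡ 149 (mod 197). Verify: 119 × 149 = 17731 ≡ 1 (mod 197)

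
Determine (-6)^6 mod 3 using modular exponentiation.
(-6) ≡ 0 (mod 3). 6 = 4 + 2 (binary 110). Repeated squaring mod 3: 0^1 ≡ 0; 0^2 ≡ 0² = 0 ≡ 0; 0^4 ≡ 0² = 0 ≡ 0. Multiply: (-6)^6 ≡ 0^4 × 0^2 ≡ 0 × 0 (mod 3): 0 × 0 = 0 ≡ 0. So (-6)^6 ≡ 0 (mod 3).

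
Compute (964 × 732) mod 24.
0

(964 × 732) = 705648
705648 mod 24 = 0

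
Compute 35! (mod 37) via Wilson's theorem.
(36)! = (35)! × (36) ≡ -1 (mod 37). So (35)! ≡ -1 × (36)^(-1) ≡ (-1)×(-1) = 1 (mod 37)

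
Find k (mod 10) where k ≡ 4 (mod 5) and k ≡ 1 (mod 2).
M = 5 × 2 = 10. M₁ = 2, y₁ ≡ 3 (mod 5). M₂ = 5, y₂ ≡ 1 (mod 2). k = 4×2×3 + 1×5×1 ≡ 9 (mod 10)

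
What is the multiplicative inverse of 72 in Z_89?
72^(-1) ≡ 68 (mod 89). Verification: 72 × 68 = 4896 ≡ 1 (mod 89)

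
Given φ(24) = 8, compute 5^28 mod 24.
By Euler: 5^{8} ≡ 1 (mod 24) since gcd(5, 24) = 1. 28 = 3×8 + 4. So 5^{28} ≡ 5^{4} ≡ 1 (mod 24)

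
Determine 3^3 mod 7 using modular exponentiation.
3 = 2 + 1 (binary 11). Repeated squaring mod 7: 3^1 ≡ 3; 3^2 ≡ 3² = 9 ≡ 2. Multiply: 3^3 = 3^2 × 3^1 ≡ 2 × 3 (mod 7): 2 × 3 = 6 ≡ 6. So 3^3 ≡ 6 (mod 7).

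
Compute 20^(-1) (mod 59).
20^(-1) ≡ 3 (mod 59). Verification: 20 × 3 = 60 ≡ 1 (mod 59)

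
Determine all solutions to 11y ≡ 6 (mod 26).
10

Since gcd(11, 26) = 1 divides 6, a solution exists.
Multiply both sides by the inverse of 11 mod 26:
  11^(-1) mod 26 = 19
  x ≡ 19 × 6 ≡ 114 ≡ 10 (mod 26)
Verification: 11 × 10 = 110 = 4 × 26 + 6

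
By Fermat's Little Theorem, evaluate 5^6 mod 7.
By Fermat's Little Theorem, 5^{6} ≡ 1 (mod 7) since 7 is prime and gcd(5, 7) = 1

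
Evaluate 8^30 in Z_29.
Using Fermat: 8^{28} ≡ 1 (mod 29). 30 ≡ 2 (mod 28). So 8^{30} ≡ 8^{2} ≡ 6 (mod 29)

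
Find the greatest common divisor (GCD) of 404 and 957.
1

Using the Euclidean algorithm:
404 = 0 × 957 + 404
957 = 2 × 404 + 149
404 = 2 × 149 + 106
149 = 1 × 106 + 43
106 = 2 × 43 + 20
43 = 2 × 20 + 3
20 = 6 × 3 + 2
3 = 1 × 2 + 1
2 = 2 × 1 + 0

GCD(404, 957) = 1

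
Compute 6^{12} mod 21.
15

Using successive squaring:
Binary expansion of 12: 1100
Powers of 6 mod 21 (each is the square of the previous):
  6^1 ≡ 6 (mod 21)
  6^2 ≡ 6² = 36 ≡ 15 (mod 21)
  6^4 ≡ 15² = 225 ≡ 15 (mod 21)
  6^8 ≡ 15² = 225 ≡ 15 (mod 21)
12 = 8 + 4, so 6^12 = 6^8 × 6^4 ≡ 15 × 15 (mod 21)
Multiplying step by step:
  15 × 15 = 225 ≡ 15 (mod 21)
Result: 6^12 ≡ 15 (mod 21)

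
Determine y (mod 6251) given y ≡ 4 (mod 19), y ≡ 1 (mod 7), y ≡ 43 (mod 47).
1030

Using the Chinese Remainder Theorem:
M = product of moduli = 6251
For equation 1: M_1 = 329, 329 ≡ 6 (mod 19), inverse of 329 mod 19 is 16 (check: 6 × 16 = 96 ≡ 1 (mod 19))
For equation 2: M_2 = 893, 893 ≡ 4 (mod 7), inverse of 893 mod 7 is 2 (check: 4 × 2 = 8 ≡ 1 (mod 7))
For equation 3: M_3 = 133, 133 ≡ 39 (mod 47), inverse of 133 mod 47 is 41 (check: 39 × 41 = 1599 ≡ 1 (mod 47))
Combine: y ≡ Σ r_i×M_i×(M_i⁻¹ mod m_i) = 4×329×16 + 1×893×2 + 43×133×41 = 21056 + 1786 + 234479 = 257321
257321 mod 6251 = 1030
y ≡ 1030 (mod 6251)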